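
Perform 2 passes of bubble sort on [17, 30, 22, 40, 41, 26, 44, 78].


Initial: [17, 30, 22, 40, 41, 26, 44, 78]
Pass 1: [17, 22, 30, 40, 26, 41, 44, 78] (2 swaps)
Pass 2: [17, 22, 30, 26, 40, 41, 44, 78] (1 swaps)

After 2 passes: [17, 22, 30, 26, 40, 41, 44, 78]


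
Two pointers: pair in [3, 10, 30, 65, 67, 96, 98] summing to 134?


lo=0(3)+hi=6(98)=101
lo=1(10)+hi=6(98)=108
lo=2(30)+hi=6(98)=128
lo=3(65)+hi=6(98)=163
lo=3(65)+hi=5(96)=161
lo=3(65)+hi=4(67)=132

No pair found


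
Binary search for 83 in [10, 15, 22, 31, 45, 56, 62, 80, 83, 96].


Step 1: lo=0, hi=9, mid=4, val=45
Step 2: lo=5, hi=9, mid=7, val=80
Step 3: lo=8, hi=9, mid=8, val=83

Found at index 8


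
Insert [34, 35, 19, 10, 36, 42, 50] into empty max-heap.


Insert 34: [34]
Insert 35: [35, 34]
Insert 19: [35, 34, 19]
Insert 10: [35, 34, 19, 10]
Insert 36: [36, 35, 19, 10, 34]
Insert 42: [42, 35, 36, 10, 34, 19]
Insert 50: [50, 35, 42, 10, 34, 19, 36]

Final heap: [50, 35, 42, 10, 34, 19, 36]


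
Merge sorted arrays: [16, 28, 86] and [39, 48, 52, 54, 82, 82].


Take 16 from A
Take 28 from A
Take 39 from B
Take 48 from B
Take 52 from B
Take 54 from B
Take 82 from B
Take 82 from B

Merged: [16, 28, 39, 48, 52, 54, 82, 82, 86]


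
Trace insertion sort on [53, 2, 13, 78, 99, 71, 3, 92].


Initial: [53, 2, 13, 78, 99, 71, 3, 92]
Insert 2: [2, 53, 13, 78, 99, 71, 3, 92]
Insert 13: [2, 13, 53, 78, 99, 71, 3, 92]
Insert 78: [2, 13, 53, 78, 99, 71, 3, 92]
Insert 99: [2, 13, 53, 78, 99, 71, 3, 92]
Insert 71: [2, 13, 53, 71, 78, 99, 3, 92]
Insert 3: [2, 3, 13, 53, 71, 78, 99, 92]
Insert 92: [2, 3, 13, 53, 71, 78, 92, 99]

Sorted: [2, 3, 13, 53, 71, 78, 92, 99]


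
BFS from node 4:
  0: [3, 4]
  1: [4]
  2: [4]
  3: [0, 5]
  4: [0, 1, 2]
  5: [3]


Visit 4, enqueue [0, 1, 2]
Visit 0, enqueue [3]
Visit 1, enqueue []
Visit 2, enqueue []
Visit 3, enqueue [5]
Visit 5, enqueue []

BFS order: [4, 0, 1, 2, 3, 5]


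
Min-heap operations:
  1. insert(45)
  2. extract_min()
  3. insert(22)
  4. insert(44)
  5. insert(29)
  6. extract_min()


insert(45) -> [45]
extract_min()->45, []
insert(22) -> [22]
insert(44) -> [22, 44]
insert(29) -> [22, 44, 29]
extract_min()->22, [29, 44]

Final heap: [29, 44]


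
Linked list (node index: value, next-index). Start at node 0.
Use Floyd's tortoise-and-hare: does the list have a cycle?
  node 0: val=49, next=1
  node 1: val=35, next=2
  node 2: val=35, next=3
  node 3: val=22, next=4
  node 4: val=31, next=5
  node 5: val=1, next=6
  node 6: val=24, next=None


Floyd's tortoise (slow, +1) and hare (fast, +2):
  init: slow=0, fast=0
  step 1: slow=1, fast=2
  step 2: slow=2, fast=4
  step 3: slow=3, fast=6
  step 4: fast -> None, no cycle

Cycle: no


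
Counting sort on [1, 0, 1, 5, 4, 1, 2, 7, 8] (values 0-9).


Input: [1, 0, 1, 5, 4, 1, 2, 7, 8]
Counts: [1, 3, 1, 0, 1, 1, 0, 1, 1, 0]

Sorted: [0, 1, 1, 1, 2, 4, 5, 7, 8]


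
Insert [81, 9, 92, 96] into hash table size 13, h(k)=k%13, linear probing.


Insert 81: h=3 -> slot 3
Insert 9: h=9 -> slot 9
Insert 92: h=1 -> slot 1
Insert 96: h=5 -> slot 5

Table: [None, 92, None, 81, None, 96, None, None, None, 9, None, None, None]


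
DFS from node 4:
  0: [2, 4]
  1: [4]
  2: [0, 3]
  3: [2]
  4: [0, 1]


Visit 4, push [1, 0]
Visit 0, push [2]
Visit 2, push [3]
Visit 3, push []
Visit 1, push []

DFS order: [4, 0, 2, 3, 1]


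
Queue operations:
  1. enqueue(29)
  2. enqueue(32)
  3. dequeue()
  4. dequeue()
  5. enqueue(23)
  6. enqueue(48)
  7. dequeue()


enqueue(29) -> [29]
enqueue(32) -> [29, 32]
dequeue()->29, [32]
dequeue()->32, []
enqueue(23) -> [23]
enqueue(48) -> [23, 48]
dequeue()->23, [48]

Final queue: [48]


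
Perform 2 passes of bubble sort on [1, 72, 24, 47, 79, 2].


Initial: [1, 72, 24, 47, 79, 2]
Pass 1: [1, 24, 47, 72, 2, 79] (3 swaps)
Pass 2: [1, 24, 47, 2, 72, 79] (1 swaps)

After 2 passes: [1, 24, 47, 2, 72, 79]


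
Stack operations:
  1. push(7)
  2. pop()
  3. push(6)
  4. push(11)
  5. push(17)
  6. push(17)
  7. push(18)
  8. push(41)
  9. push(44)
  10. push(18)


push(7) -> [7]
pop()->7, []
push(6) -> [6]
push(11) -> [6, 11]
push(17) -> [6, 11, 17]
push(17) -> [6, 11, 17, 17]
push(18) -> [6, 11, 17, 17, 18]
push(41) -> [6, 11, 17, 17, 18, 41]
push(44) -> [6, 11, 17, 17, 18, 41, 44]
push(18) -> [6, 11, 17, 17, 18, 41, 44, 18]

Final stack: [6, 11, 17, 17, 18, 41, 44, 18]


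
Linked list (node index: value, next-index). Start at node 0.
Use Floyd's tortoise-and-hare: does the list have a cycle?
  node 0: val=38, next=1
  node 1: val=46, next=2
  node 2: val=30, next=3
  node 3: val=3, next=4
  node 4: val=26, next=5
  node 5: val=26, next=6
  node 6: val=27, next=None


Floyd's tortoise (slow, +1) and hare (fast, +2):
  init: slow=0, fast=0
  step 1: slow=1, fast=2
  step 2: slow=2, fast=4
  step 3: slow=3, fast=6
  step 4: fast -> None, no cycle

Cycle: no


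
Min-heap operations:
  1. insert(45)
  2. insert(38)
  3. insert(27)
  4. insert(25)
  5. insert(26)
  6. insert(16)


insert(45) -> [45]
insert(38) -> [38, 45]
insert(27) -> [27, 45, 38]
insert(25) -> [25, 27, 38, 45]
insert(26) -> [25, 26, 38, 45, 27]
insert(16) -> [16, 26, 25, 45, 27, 38]

Final heap: [16, 26, 25, 45, 27, 38]


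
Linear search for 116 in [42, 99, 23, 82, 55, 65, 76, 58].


i=0: 42!=116
i=1: 99!=116
i=2: 23!=116
i=3: 82!=116
i=4: 55!=116
i=5: 65!=116
i=6: 76!=116
i=7: 58!=116

Not found, 8 comps


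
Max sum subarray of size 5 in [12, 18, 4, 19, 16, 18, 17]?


[0:5]: 69
[1:6]: 75
[2:7]: 74

Max: 75 at [1:6]


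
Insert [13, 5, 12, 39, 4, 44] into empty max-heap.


Insert 13: [13]
Insert 5: [13, 5]
Insert 12: [13, 5, 12]
Insert 39: [39, 13, 12, 5]
Insert 4: [39, 13, 12, 5, 4]
Insert 44: [44, 13, 39, 5, 4, 12]

Final heap: [44, 13, 39, 5, 4, 12]


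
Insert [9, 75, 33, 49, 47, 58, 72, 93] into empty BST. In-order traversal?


Insert 9: root
Insert 75: R from 9
Insert 33: R from 9 -> L from 75
Insert 49: R from 9 -> L from 75 -> R from 33
Insert 47: R from 9 -> L from 75 -> R from 33 -> L from 49
Insert 58: R from 9 -> L from 75 -> R from 33 -> R from 49
Insert 72: R from 9 -> L from 75 -> R from 33 -> R from 49 -> R from 58
Insert 93: R from 9 -> R from 75

In-order: [9, 33, 47, 49, 58, 72, 75, 93]


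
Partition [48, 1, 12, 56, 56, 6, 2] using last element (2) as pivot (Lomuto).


Pivot: 2
  1 <= 2: swap -> [1, 48, 12, 56, 56, 6, 2]
Place pivot at 1: [1, 2, 12, 56, 56, 6, 48]

Partitioned: [1, 2, 12, 56, 56, 6, 48]


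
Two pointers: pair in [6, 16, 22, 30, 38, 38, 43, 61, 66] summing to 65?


lo=0(6)+hi=8(66)=72
lo=0(6)+hi=7(61)=67
lo=0(6)+hi=6(43)=49
lo=1(16)+hi=6(43)=59
lo=2(22)+hi=6(43)=65

Yes: 22+43=65


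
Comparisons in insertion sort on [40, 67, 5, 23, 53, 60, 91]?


Algorithm: insertion sort
Input: [40, 67, 5, 23, 53, 60, 91]
Sorted: [5, 23, 40, 53, 60, 67, 91]

11


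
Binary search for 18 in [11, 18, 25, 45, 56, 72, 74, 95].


Step 1: lo=0, hi=7, mid=3, val=45
Step 2: lo=0, hi=2, mid=1, val=18

Found at index 1


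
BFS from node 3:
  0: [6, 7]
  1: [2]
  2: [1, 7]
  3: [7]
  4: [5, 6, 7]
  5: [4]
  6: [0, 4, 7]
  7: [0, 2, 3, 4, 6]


Visit 3, enqueue [7]
Visit 7, enqueue [0, 2, 4, 6]
Visit 0, enqueue []
Visit 2, enqueue [1]
Visit 4, enqueue [5]
Visit 6, enqueue []
Visit 1, enqueue []
Visit 5, enqueue []

BFS order: [3, 7, 0, 2, 4, 6, 1, 5]


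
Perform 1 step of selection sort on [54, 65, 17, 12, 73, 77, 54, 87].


Initial: [54, 65, 17, 12, 73, 77, 54, 87]
Step 1: min=12 at 3
  Swap: [12, 65, 17, 54, 73, 77, 54, 87]

After 1 step: [12, 65, 17, 54, 73, 77, 54, 87]


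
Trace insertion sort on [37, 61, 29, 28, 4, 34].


Initial: [37, 61, 29, 28, 4, 34]
Insert 61: [37, 61, 29, 28, 4, 34]
Insert 29: [29, 37, 61, 28, 4, 34]
Insert 28: [28, 29, 37, 61, 4, 34]
Insert 4: [4, 28, 29, 37, 61, 34]
Insert 34: [4, 28, 29, 34, 37, 61]

Sorted: [4, 28, 29, 34, 37, 61]


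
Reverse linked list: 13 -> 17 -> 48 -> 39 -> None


Step 1: curr=13, set curr.next=prev(None) | reversed so far: 13
Step 2: curr=17, set curr.next=prev(13) | reversed so far: 17 -> 13
Step 3: curr=48, set curr.next=prev(17) | reversed so far: 48 -> 17 -> 13
Step 4: curr=39, set curr.next=prev(48) | reversed so far: 39 -> 48 -> 17 -> 13

39 -> 48 -> 17 -> 13 -> None


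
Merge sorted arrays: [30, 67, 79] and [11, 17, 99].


Take 11 from B
Take 17 from B
Take 30 from A
Take 67 from A
Take 79 from A

Merged: [11, 17, 30, 67, 79, 99]


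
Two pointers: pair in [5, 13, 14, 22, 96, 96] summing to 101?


lo=0(5)+hi=5(96)=101

Yes: 5+96=101


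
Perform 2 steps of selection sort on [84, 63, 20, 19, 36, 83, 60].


Initial: [84, 63, 20, 19, 36, 83, 60]
Step 1: min=19 at 3
  Swap: [19, 63, 20, 84, 36, 83, 60]
Step 2: min=20 at 2
  Swap: [19, 20, 63, 84, 36, 83, 60]

After 2 steps: [19, 20, 63, 84, 36, 83, 60]


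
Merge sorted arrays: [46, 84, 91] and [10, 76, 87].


Take 10 from B
Take 46 from A
Take 76 from B
Take 84 from A
Take 87 from B

Merged: [10, 46, 76, 84, 87, 91]


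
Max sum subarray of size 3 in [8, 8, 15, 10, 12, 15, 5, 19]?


[0:3]: 31
[1:4]: 33
[2:5]: 37
[3:6]: 37
[4:7]: 32
[5:8]: 39

Max: 39 at [5:8]


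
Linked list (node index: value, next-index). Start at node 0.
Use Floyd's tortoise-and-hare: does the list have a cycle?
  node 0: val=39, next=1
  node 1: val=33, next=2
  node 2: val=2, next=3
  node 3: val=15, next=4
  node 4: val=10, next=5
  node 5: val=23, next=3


Floyd's tortoise (slow, +1) and hare (fast, +2):
  init: slow=0, fast=0
  step 1: slow=1, fast=2
  step 2: slow=2, fast=4
  step 3: slow=3, fast=3
  slow == fast at node 3: cycle detected

Cycle: yes


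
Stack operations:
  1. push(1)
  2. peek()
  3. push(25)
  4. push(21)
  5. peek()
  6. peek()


push(1) -> [1]
peek()->1
push(25) -> [1, 25]
push(21) -> [1, 25, 21]
peek()->21
peek()->21

Final stack: [1, 25, 21]


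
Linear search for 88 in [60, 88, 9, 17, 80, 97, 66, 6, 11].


i=0: 60!=88
i=1: 88==88 found!

Found at 1, 2 comps


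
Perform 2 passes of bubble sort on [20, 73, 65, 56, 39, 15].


Initial: [20, 73, 65, 56, 39, 15]
Pass 1: [20, 65, 56, 39, 15, 73] (4 swaps)
Pass 2: [20, 56, 39, 15, 65, 73] (3 swaps)

After 2 passes: [20, 56, 39, 15, 65, 73]


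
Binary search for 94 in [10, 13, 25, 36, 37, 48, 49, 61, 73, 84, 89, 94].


Step 1: lo=0, hi=11, mid=5, val=48
Step 2: lo=6, hi=11, mid=8, val=73
Step 3: lo=9, hi=11, mid=10, val=89
Step 4: lo=11, hi=11, mid=11, val=94

Found at index 11


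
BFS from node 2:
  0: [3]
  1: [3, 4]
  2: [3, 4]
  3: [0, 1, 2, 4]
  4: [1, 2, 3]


Visit 2, enqueue [3, 4]
Visit 3, enqueue [0, 1]
Visit 4, enqueue []
Visit 0, enqueue []
Visit 1, enqueue []

BFS order: [2, 3, 4, 0, 1]


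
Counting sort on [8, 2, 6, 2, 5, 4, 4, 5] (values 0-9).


Input: [8, 2, 6, 2, 5, 4, 4, 5]
Counts: [0, 0, 2, 0, 2, 2, 1, 0, 1, 0]

Sorted: [2, 2, 4, 4, 5, 5, 6, 8]


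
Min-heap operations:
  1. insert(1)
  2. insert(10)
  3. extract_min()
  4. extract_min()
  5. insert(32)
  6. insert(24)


insert(1) -> [1]
insert(10) -> [1, 10]
extract_min()->1, [10]
extract_min()->10, []
insert(32) -> [32]
insert(24) -> [24, 32]

Final heap: [24, 32]


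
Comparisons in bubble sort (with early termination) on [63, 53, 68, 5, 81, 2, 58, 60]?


Algorithm: bubble sort (with early termination)
Input: [63, 53, 68, 5, 81, 2, 58, 60]
Sorted: [2, 5, 53, 58, 60, 63, 68, 81]

27


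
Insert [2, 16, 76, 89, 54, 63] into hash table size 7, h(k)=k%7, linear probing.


Insert 2: h=2 -> slot 2
Insert 16: h=2, 1 probes -> slot 3
Insert 76: h=6 -> slot 6
Insert 89: h=5 -> slot 5
Insert 54: h=5, 2 probes -> slot 0
Insert 63: h=0, 1 probes -> slot 1

Table: [54, 63, 2, 16, None, 89, 76]


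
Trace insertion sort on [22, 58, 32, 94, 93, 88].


Initial: [22, 58, 32, 94, 93, 88]
Insert 58: [22, 58, 32, 94, 93, 88]
Insert 32: [22, 32, 58, 94, 93, 88]
Insert 94: [22, 32, 58, 94, 93, 88]
Insert 93: [22, 32, 58, 93, 94, 88]
Insert 88: [22, 32, 58, 88, 93, 94]

Sorted: [22, 32, 58, 88, 93, 94]


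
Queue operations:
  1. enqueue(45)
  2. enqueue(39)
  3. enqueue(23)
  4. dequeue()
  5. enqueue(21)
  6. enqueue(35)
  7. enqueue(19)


enqueue(45) -> [45]
enqueue(39) -> [45, 39]
enqueue(23) -> [45, 39, 23]
dequeue()->45, [39, 23]
enqueue(21) -> [39, 23, 21]
enqueue(35) -> [39, 23, 21, 35]
enqueue(19) -> [39, 23, 21, 35, 19]

Final queue: [39, 23, 21, 35, 19]


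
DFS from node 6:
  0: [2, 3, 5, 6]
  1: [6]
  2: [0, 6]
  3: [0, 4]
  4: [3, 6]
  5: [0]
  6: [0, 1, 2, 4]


Visit 6, push [4, 2, 1, 0]
Visit 0, push [5, 3, 2]
Visit 2, push []
Visit 3, push [4]
Visit 4, push []
Visit 5, push []
Visit 1, push []

DFS order: [6, 0, 2, 3, 4, 5, 1]


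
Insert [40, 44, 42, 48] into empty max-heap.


Insert 40: [40]
Insert 44: [44, 40]
Insert 42: [44, 40, 42]
Insert 48: [48, 44, 42, 40]

Final heap: [48, 44, 42, 40]


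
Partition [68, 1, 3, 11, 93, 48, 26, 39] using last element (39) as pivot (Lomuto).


Pivot: 39
  1 <= 39: swap -> [1, 68, 3, 11, 93, 48, 26, 39]
  3 <= 39: swap -> [1, 3, 68, 11, 93, 48, 26, 39]
  11 <= 39: swap -> [1, 3, 11, 68, 93, 48, 26, 39]
  26 <= 39: swap -> [1, 3, 11, 26, 93, 48, 68, 39]
Place pivot at 4: [1, 3, 11, 26, 39, 48, 68, 93]

Partitioned: [1, 3, 11, 26, 39, 48, 68, 93]


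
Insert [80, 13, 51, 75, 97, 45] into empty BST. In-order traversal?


Insert 80: root
Insert 13: L from 80
Insert 51: L from 80 -> R from 13
Insert 75: L from 80 -> R from 13 -> R from 51
Insert 97: R from 80
Insert 45: L from 80 -> R from 13 -> L from 51

In-order: [13, 45, 51, 75, 80, 97]


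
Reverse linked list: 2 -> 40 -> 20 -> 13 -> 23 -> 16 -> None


Step 1: curr=2, set curr.next=prev(None) | reversed so far: 2
Step 2: curr=40, set curr.next=prev(2) | reversed so far: 40 -> 2
Step 3: curr=20, set curr.next=prev(40) | reversed so far: 20 -> 40 -> 2
Step 4: curr=13, set curr.next=prev(20) | reversed so far: 13 -> 20 -> 40 -> 2
Step 5: curr=23, set curr.next=prev(13) | reversed so far: 23 -> 13 -> 20 -> 40 -> 2
Step 6: curr=16, set curr.next=prev(23) | reversed so far: 16 -> 23 -> 13 -> 20 -> 40 -> 2

16 -> 23 -> 13 -> 20 -> 40 -> 2 -> None


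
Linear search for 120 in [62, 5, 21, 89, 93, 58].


i=0: 62!=120
i=1: 5!=120
i=2: 21!=120
i=3: 89!=120
i=4: 93!=120
i=5: 58!=120

Not found, 6 comps


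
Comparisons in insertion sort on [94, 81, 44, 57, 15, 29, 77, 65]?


Algorithm: insertion sort
Input: [94, 81, 44, 57, 15, 29, 77, 65]
Sorted: [15, 29, 44, 57, 65, 77, 81, 94]

22


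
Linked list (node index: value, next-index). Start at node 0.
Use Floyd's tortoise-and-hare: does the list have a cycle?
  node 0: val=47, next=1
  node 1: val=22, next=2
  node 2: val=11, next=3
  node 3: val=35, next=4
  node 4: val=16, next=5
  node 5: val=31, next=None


Floyd's tortoise (slow, +1) and hare (fast, +2):
  init: slow=0, fast=0
  step 1: slow=1, fast=2
  step 2: slow=2, fast=4
  step 3: fast 4->5->None, no cycle

Cycle: no


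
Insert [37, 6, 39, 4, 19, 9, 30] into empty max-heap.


Insert 37: [37]
Insert 6: [37, 6]
Insert 39: [39, 6, 37]
Insert 4: [39, 6, 37, 4]
Insert 19: [39, 19, 37, 4, 6]
Insert 9: [39, 19, 37, 4, 6, 9]
Insert 30: [39, 19, 37, 4, 6, 9, 30]

Final heap: [39, 19, 37, 4, 6, 9, 30]


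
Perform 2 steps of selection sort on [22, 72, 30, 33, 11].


Initial: [22, 72, 30, 33, 11]
Step 1: min=11 at 4
  Swap: [11, 72, 30, 33, 22]
Step 2: min=22 at 4
  Swap: [11, 22, 30, 33, 72]

After 2 steps: [11, 22, 30, 33, 72]


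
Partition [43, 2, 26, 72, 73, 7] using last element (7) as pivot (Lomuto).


Pivot: 7
  2 <= 7: swap -> [2, 43, 26, 72, 73, 7]
Place pivot at 1: [2, 7, 26, 72, 73, 43]

Partitioned: [2, 7, 26, 72, 73, 43]


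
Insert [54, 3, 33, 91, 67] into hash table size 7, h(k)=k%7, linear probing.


Insert 54: h=5 -> slot 5
Insert 3: h=3 -> slot 3
Insert 33: h=5, 1 probes -> slot 6
Insert 91: h=0 -> slot 0
Insert 67: h=4 -> slot 4

Table: [91, None, None, 3, 67, 54, 33]


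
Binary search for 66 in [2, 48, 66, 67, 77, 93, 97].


Step 1: lo=0, hi=6, mid=3, val=67
Step 2: lo=0, hi=2, mid=1, val=48
Step 3: lo=2, hi=2, mid=2, val=66

Found at index 2


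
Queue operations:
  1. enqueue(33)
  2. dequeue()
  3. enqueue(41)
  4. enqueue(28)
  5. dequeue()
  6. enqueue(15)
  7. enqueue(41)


enqueue(33) -> [33]
dequeue()->33, []
enqueue(41) -> [41]
enqueue(28) -> [41, 28]
dequeue()->41, [28]
enqueue(15) -> [28, 15]
enqueue(41) -> [28, 15, 41]

Final queue: [28, 15, 41]


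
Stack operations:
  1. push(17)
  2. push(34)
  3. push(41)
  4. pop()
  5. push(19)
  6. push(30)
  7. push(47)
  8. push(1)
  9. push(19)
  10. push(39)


push(17) -> [17]
push(34) -> [17, 34]
push(41) -> [17, 34, 41]
pop()->41, [17, 34]
push(19) -> [17, 34, 19]
push(30) -> [17, 34, 19, 30]
push(47) -> [17, 34, 19, 30, 47]
push(1) -> [17, 34, 19, 30, 47, 1]
push(19) -> [17, 34, 19, 30, 47, 1, 19]
push(39) -> [17, 34, 19, 30, 47, 1, 19, 39]

Final stack: [17, 34, 19, 30, 47, 1, 19, 39]


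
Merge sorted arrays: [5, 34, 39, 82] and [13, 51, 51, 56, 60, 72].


Take 5 from A
Take 13 from B
Take 34 from A
Take 39 from A
Take 51 from B
Take 51 from B
Take 56 from B
Take 60 from B
Take 72 from B

Merged: [5, 13, 34, 39, 51, 51, 56, 60, 72, 82]


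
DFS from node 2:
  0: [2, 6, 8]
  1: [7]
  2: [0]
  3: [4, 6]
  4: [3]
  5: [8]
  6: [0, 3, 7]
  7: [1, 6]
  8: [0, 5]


Visit 2, push [0]
Visit 0, push [8, 6]
Visit 6, push [7, 3]
Visit 3, push [4]
Visit 4, push []
Visit 7, push [1]
Visit 1, push []
Visit 8, push [5]
Visit 5, push []

DFS order: [2, 0, 6, 3, 4, 7, 1, 8, 5]


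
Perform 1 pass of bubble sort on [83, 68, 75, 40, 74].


Initial: [83, 68, 75, 40, 74]
Pass 1: [68, 75, 40, 74, 83] (4 swaps)

After 1 pass: [68, 75, 40, 74, 83]


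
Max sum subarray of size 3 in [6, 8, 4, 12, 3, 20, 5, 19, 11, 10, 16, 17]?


[0:3]: 18
[1:4]: 24
[2:5]: 19
[3:6]: 35
[4:7]: 28
[5:8]: 44
[6:9]: 35
[7:10]: 40
[8:11]: 37
[9:12]: 43

Max: 44 at [5:8]


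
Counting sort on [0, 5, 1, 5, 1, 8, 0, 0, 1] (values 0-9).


Input: [0, 5, 1, 5, 1, 8, 0, 0, 1]
Counts: [3, 3, 0, 0, 0, 2, 0, 0, 1, 0]

Sorted: [0, 0, 0, 1, 1, 1, 5, 5, 8]


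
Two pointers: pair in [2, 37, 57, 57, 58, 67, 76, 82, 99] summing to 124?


lo=0(2)+hi=8(99)=101
lo=1(37)+hi=8(99)=136
lo=1(37)+hi=7(82)=119
lo=2(57)+hi=7(82)=139
lo=2(57)+hi=6(76)=133
lo=2(57)+hi=5(67)=124

Yes: 57+67=124


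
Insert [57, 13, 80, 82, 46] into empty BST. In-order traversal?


Insert 57: root
Insert 13: L from 57
Insert 80: R from 57
Insert 82: R from 57 -> R from 80
Insert 46: L from 57 -> R from 13

In-order: [13, 46, 57, 80, 82]


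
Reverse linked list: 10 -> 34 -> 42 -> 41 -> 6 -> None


Step 1: curr=10, set curr.next=prev(None) | reversed so far: 10
Step 2: curr=34, set curr.next=prev(10) | reversed so far: 34 -> 10
Step 3: curr=42, set curr.next=prev(34) | reversed so far: 42 -> 34 -> 10
Step 4: curr=41, set curr.next=prev(42) | reversed so far: 41 -> 42 -> 34 -> 10
Step 5: curr=6, set curr.next=prev(41) | reversed so far: 6 -> 41 -> 42 -> 34 -> 10

6 -> 41 -> 42 -> 34 -> 10 -> None


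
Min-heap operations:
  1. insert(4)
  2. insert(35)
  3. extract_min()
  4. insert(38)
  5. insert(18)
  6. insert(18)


insert(4) -> [4]
insert(35) -> [4, 35]
extract_min()->4, [35]
insert(38) -> [35, 38]
insert(18) -> [18, 38, 35]
insert(18) -> [18, 18, 35, 38]

Final heap: [18, 18, 35, 38]


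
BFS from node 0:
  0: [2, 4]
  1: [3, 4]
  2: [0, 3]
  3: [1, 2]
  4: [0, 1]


Visit 0, enqueue [2, 4]
Visit 2, enqueue [3]
Visit 4, enqueue [1]
Visit 3, enqueue []
Visit 1, enqueue []

BFS order: [0, 2, 4, 3, 1]


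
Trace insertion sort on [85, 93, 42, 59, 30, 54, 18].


Initial: [85, 93, 42, 59, 30, 54, 18]
Insert 93: [85, 93, 42, 59, 30, 54, 18]
Insert 42: [42, 85, 93, 59, 30, 54, 18]
Insert 59: [42, 59, 85, 93, 30, 54, 18]
Insert 30: [30, 42, 59, 85, 93, 54, 18]
Insert 54: [30, 42, 54, 59, 85, 93, 18]
Insert 18: [18, 30, 42, 54, 59, 85, 93]

Sorted: [18, 30, 42, 54, 59, 85, 93]


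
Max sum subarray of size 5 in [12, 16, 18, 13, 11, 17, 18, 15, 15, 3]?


[0:5]: 70
[1:6]: 75
[2:7]: 77
[3:8]: 74
[4:9]: 76
[5:10]: 68

Max: 77 at [2:7]


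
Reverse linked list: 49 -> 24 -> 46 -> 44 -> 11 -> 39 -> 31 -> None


Step 1: curr=49, set curr.next=prev(None) | reversed so far: 49
Step 2: curr=24, set curr.next=prev(49) | reversed so far: 24 -> 49
Step 3: curr=46, set curr.next=prev(24) | reversed so far: 46 -> 24 -> 49
Step 4: curr=44, set curr.next=prev(46) | reversed so far: 44 -> 46 -> 24 -> 49
Step 5: curr=11, set curr.next=prev(44) | reversed so far: 11 -> 44 -> 46 -> 24 -> 49
Step 6: curr=39, set curr.next=prev(11) | reversed so far: 39 -> 11 -> 44 -> 46 -> 24 -> 49
Step 7: curr=31, set curr.next=prev(39) | reversed so far: 31 -> 39 -> 11 -> 44 -> 46 -> 24 -> 49

31 -> 39 -> 11 -> 44 -> 46 -> 24 -> 49 -> None


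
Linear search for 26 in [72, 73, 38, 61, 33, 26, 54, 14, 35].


i=0: 72!=26
i=1: 73!=26
i=2: 38!=26
i=3: 61!=26
i=4: 33!=26
i=5: 26==26 found!

Found at 5, 6 comps


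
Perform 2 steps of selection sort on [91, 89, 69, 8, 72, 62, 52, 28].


Initial: [91, 89, 69, 8, 72, 62, 52, 28]
Step 1: min=8 at 3
  Swap: [8, 89, 69, 91, 72, 62, 52, 28]
Step 2: min=28 at 7
  Swap: [8, 28, 69, 91, 72, 62, 52, 89]

After 2 steps: [8, 28, 69, 91, 72, 62, 52, 89]


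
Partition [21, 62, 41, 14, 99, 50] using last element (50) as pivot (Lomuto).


Pivot: 50
  21 <= 50: advance i (no swap)
  41 <= 50: swap -> [21, 41, 62, 14, 99, 50]
  14 <= 50: swap -> [21, 41, 14, 62, 99, 50]
Place pivot at 3: [21, 41, 14, 50, 99, 62]

Partitioned: [21, 41, 14, 50, 99, 62]


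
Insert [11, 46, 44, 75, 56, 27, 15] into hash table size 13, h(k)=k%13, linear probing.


Insert 11: h=11 -> slot 11
Insert 46: h=7 -> slot 7
Insert 44: h=5 -> slot 5
Insert 75: h=10 -> slot 10
Insert 56: h=4 -> slot 4
Insert 27: h=1 -> slot 1
Insert 15: h=2 -> slot 2

Table: [None, 27, 15, None, 56, 44, None, 46, None, None, 75, 11, None]


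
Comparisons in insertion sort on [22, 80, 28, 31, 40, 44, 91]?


Algorithm: insertion sort
Input: [22, 80, 28, 31, 40, 44, 91]
Sorted: [22, 28, 31, 40, 44, 80, 91]

10


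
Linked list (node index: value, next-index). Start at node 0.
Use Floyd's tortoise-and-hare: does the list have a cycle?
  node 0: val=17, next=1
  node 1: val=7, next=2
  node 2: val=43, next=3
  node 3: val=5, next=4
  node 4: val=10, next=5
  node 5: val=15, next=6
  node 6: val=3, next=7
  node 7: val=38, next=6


Floyd's tortoise (slow, +1) and hare (fast, +2):
  init: slow=0, fast=0
  step 1: slow=1, fast=2
  step 2: slow=2, fast=4
  step 3: slow=3, fast=6
  step 4: slow=4, fast=6
  step 5: slow=5, fast=6
  step 6: slow=6, fast=6
  slow == fast at node 6: cycle detected

Cycle: yes


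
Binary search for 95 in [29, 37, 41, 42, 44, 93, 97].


Step 1: lo=0, hi=6, mid=3, val=42
Step 2: lo=4, hi=6, mid=5, val=93
Step 3: lo=6, hi=6, mid=6, val=97

Not found


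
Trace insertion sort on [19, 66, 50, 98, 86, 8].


Initial: [19, 66, 50, 98, 86, 8]
Insert 66: [19, 66, 50, 98, 86, 8]
Insert 50: [19, 50, 66, 98, 86, 8]
Insert 98: [19, 50, 66, 98, 86, 8]
Insert 86: [19, 50, 66, 86, 98, 8]
Insert 8: [8, 19, 50, 66, 86, 98]

Sorted: [8, 19, 50, 66, 86, 98]


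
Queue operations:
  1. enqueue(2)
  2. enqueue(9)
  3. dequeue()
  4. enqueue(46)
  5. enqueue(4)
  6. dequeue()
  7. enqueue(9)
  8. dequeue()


enqueue(2) -> [2]
enqueue(9) -> [2, 9]
dequeue()->2, [9]
enqueue(46) -> [9, 46]
enqueue(4) -> [9, 46, 4]
dequeue()->9, [46, 4]
enqueue(9) -> [46, 4, 9]
dequeue()->46, [4, 9]

Final queue: [4, 9]


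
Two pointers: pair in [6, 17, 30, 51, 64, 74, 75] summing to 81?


lo=0(6)+hi=6(75)=81

Yes: 6+75=81


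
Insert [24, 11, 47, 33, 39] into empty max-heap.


Insert 24: [24]
Insert 11: [24, 11]
Insert 47: [47, 11, 24]
Insert 33: [47, 33, 24, 11]
Insert 39: [47, 39, 24, 11, 33]

Final heap: [47, 39, 24, 11, 33]


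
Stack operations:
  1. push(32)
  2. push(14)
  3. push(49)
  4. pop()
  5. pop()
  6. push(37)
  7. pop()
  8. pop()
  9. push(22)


push(32) -> [32]
push(14) -> [32, 14]
push(49) -> [32, 14, 49]
pop()->49, [32, 14]
pop()->14, [32]
push(37) -> [32, 37]
pop()->37, [32]
pop()->32, []
push(22) -> [22]

Final stack: [22]


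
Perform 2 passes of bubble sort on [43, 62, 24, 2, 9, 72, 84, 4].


Initial: [43, 62, 24, 2, 9, 72, 84, 4]
Pass 1: [43, 24, 2, 9, 62, 72, 4, 84] (4 swaps)
Pass 2: [24, 2, 9, 43, 62, 4, 72, 84] (4 swaps)

After 2 passes: [24, 2, 9, 43, 62, 4, 72, 84]


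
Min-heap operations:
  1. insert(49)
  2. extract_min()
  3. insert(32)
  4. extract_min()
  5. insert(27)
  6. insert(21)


insert(49) -> [49]
extract_min()->49, []
insert(32) -> [32]
extract_min()->32, []
insert(27) -> [27]
insert(21) -> [21, 27]

Final heap: [21, 27]


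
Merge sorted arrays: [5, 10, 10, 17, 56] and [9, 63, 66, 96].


Take 5 from A
Take 9 from B
Take 10 from A
Take 10 from A
Take 17 from A
Take 56 from A

Merged: [5, 9, 10, 10, 17, 56, 63, 66, 96]


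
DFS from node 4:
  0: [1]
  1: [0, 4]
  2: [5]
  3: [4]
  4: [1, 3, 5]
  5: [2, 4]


Visit 4, push [5, 3, 1]
Visit 1, push [0]
Visit 0, push []
Visit 3, push []
Visit 5, push [2]
Visit 2, push []

DFS order: [4, 1, 0, 3, 5, 2]


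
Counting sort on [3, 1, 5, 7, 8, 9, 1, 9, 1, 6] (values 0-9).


Input: [3, 1, 5, 7, 8, 9, 1, 9, 1, 6]
Counts: [0, 3, 0, 1, 0, 1, 1, 1, 1, 2]

Sorted: [1, 1, 1, 3, 5, 6, 7, 8, 9, 9]


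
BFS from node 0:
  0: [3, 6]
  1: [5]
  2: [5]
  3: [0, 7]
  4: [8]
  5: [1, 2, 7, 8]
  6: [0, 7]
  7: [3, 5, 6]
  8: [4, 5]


Visit 0, enqueue [3, 6]
Visit 3, enqueue [7]
Visit 6, enqueue []
Visit 7, enqueue [5]
Visit 5, enqueue [1, 2, 8]
Visit 1, enqueue []
Visit 2, enqueue []
Visit 8, enqueue [4]
Visit 4, enqueue []

BFS order: [0, 3, 6, 7, 5, 1, 2, 8, 4]


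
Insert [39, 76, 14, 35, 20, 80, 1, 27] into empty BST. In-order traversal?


Insert 39: root
Insert 76: R from 39
Insert 14: L from 39
Insert 35: L from 39 -> R from 14
Insert 20: L from 39 -> R from 14 -> L from 35
Insert 80: R from 39 -> R from 76
Insert 1: L from 39 -> L from 14
Insert 27: L from 39 -> R from 14 -> L from 35 -> R from 20

In-order: [1, 14, 20, 27, 35, 39, 76, 80]


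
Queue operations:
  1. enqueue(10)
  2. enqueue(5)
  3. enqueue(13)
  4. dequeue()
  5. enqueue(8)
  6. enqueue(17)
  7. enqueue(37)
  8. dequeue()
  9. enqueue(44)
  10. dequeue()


enqueue(10) -> [10]
enqueue(5) -> [10, 5]
enqueue(13) -> [10, 5, 13]
dequeue()->10, [5, 13]
enqueue(8) -> [5, 13, 8]
enqueue(17) -> [5, 13, 8, 17]
enqueue(37) -> [5, 13, 8, 17, 37]
dequeue()->5, [13, 8, 17, 37]
enqueue(44) -> [13, 8, 17, 37, 44]
dequeue()->13, [8, 17, 37, 44]

Final queue: [8, 17, 37, 44]


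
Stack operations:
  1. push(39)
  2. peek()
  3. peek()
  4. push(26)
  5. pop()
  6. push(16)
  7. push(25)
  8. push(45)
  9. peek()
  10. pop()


push(39) -> [39]
peek()->39
peek()->39
push(26) -> [39, 26]
pop()->26, [39]
push(16) -> [39, 16]
push(25) -> [39, 16, 25]
push(45) -> [39, 16, 25, 45]
peek()->45
pop()->45, [39, 16, 25]

Final stack: [39, 16, 25]


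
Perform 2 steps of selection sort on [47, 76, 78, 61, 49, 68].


Initial: [47, 76, 78, 61, 49, 68]
Step 1: min=47 at 0
  Swap: [47, 76, 78, 61, 49, 68]
Step 2: min=49 at 4
  Swap: [47, 49, 78, 61, 76, 68]

After 2 steps: [47, 49, 78, 61, 76, 68]


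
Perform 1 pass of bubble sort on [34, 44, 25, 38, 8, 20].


Initial: [34, 44, 25, 38, 8, 20]
Pass 1: [34, 25, 38, 8, 20, 44] (4 swaps)

After 1 pass: [34, 25, 38, 8, 20, 44]


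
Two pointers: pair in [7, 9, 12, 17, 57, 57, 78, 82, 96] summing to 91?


lo=0(7)+hi=8(96)=103
lo=0(7)+hi=7(82)=89
lo=1(9)+hi=7(82)=91

Yes: 9+82=91


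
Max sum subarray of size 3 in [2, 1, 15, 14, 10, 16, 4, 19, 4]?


[0:3]: 18
[1:4]: 30
[2:5]: 39
[3:6]: 40
[4:7]: 30
[5:8]: 39
[6:9]: 27

Max: 40 at [3:6]


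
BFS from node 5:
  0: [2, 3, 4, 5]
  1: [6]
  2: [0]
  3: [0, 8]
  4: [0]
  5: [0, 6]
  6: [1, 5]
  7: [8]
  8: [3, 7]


Visit 5, enqueue [0, 6]
Visit 0, enqueue [2, 3, 4]
Visit 6, enqueue [1]
Visit 2, enqueue []
Visit 3, enqueue [8]
Visit 4, enqueue []
Visit 1, enqueue []
Visit 8, enqueue [7]
Visit 7, enqueue []

BFS order: [5, 0, 6, 2, 3, 4, 1, 8, 7]


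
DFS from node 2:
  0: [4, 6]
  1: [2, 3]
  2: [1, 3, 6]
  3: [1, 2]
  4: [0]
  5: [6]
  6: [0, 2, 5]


Visit 2, push [6, 3, 1]
Visit 1, push [3]
Visit 3, push []
Visit 6, push [5, 0]
Visit 0, push [4]
Visit 4, push []
Visit 5, push []

DFS order: [2, 1, 3, 6, 0, 4, 5]


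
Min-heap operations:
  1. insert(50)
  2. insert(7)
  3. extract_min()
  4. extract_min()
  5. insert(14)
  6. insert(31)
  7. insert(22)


insert(50) -> [50]
insert(7) -> [7, 50]
extract_min()->7, [50]
extract_min()->50, []
insert(14) -> [14]
insert(31) -> [14, 31]
insert(22) -> [14, 31, 22]

Final heap: [14, 31, 22]


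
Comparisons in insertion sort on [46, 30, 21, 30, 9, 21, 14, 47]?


Algorithm: insertion sort
Input: [46, 30, 21, 30, 9, 21, 14, 47]
Sorted: [9, 14, 21, 21, 30, 30, 46, 47]

20


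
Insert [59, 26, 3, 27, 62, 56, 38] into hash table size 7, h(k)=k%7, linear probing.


Insert 59: h=3 -> slot 3
Insert 26: h=5 -> slot 5
Insert 3: h=3, 1 probes -> slot 4
Insert 27: h=6 -> slot 6
Insert 62: h=6, 1 probes -> slot 0
Insert 56: h=0, 1 probes -> slot 1
Insert 38: h=3, 6 probes -> slot 2

Table: [62, 56, 38, 59, 3, 26, 27]


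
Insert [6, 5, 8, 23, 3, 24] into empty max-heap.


Insert 6: [6]
Insert 5: [6, 5]
Insert 8: [8, 5, 6]
Insert 23: [23, 8, 6, 5]
Insert 3: [23, 8, 6, 5, 3]
Insert 24: [24, 8, 23, 5, 3, 6]

Final heap: [24, 8, 23, 5, 3, 6]


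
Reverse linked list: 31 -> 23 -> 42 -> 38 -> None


Step 1: curr=31, set curr.next=prev(None) | reversed so far: 31
Step 2: curr=23, set curr.next=prev(31) | reversed so far: 23 -> 31
Step 3: curr=42, set curr.next=prev(23) | reversed so far: 42 -> 23 -> 31
Step 4: curr=38, set curr.next=prev(42) | reversed so far: 38 -> 42 -> 23 -> 31

38 -> 42 -> 23 -> 31 -> None


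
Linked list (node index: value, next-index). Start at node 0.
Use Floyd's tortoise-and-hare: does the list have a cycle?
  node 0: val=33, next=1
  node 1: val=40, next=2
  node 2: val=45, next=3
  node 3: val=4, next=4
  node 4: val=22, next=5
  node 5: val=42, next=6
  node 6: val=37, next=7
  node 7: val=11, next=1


Floyd's tortoise (slow, +1) and hare (fast, +2):
  init: slow=0, fast=0
  step 1: slow=1, fast=2
  step 2: slow=2, fast=4
  step 3: slow=3, fast=6
  step 4: slow=4, fast=1
  step 5: slow=5, fast=3
  step 6: slow=6, fast=5
  step 7: slow=7, fast=7
  slow == fast at node 7: cycle detected

Cycle: yes


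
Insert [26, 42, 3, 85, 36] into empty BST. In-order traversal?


Insert 26: root
Insert 42: R from 26
Insert 3: L from 26
Insert 85: R from 26 -> R from 42
Insert 36: R from 26 -> L from 42

In-order: [3, 26, 36, 42, 85]


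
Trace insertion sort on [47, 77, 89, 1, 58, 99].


Initial: [47, 77, 89, 1, 58, 99]
Insert 77: [47, 77, 89, 1, 58, 99]
Insert 89: [47, 77, 89, 1, 58, 99]
Insert 1: [1, 47, 77, 89, 58, 99]
Insert 58: [1, 47, 58, 77, 89, 99]
Insert 99: [1, 47, 58, 77, 89, 99]

Sorted: [1, 47, 58, 77, 89, 99]


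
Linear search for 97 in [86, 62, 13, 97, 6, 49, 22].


i=0: 86!=97
i=1: 62!=97
i=2: 13!=97
i=3: 97==97 found!

Found at 3, 4 comps


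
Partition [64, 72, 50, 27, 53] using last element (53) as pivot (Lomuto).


Pivot: 53
  50 <= 53: swap -> [50, 72, 64, 27, 53]
  27 <= 53: swap -> [50, 27, 64, 72, 53]
Place pivot at 2: [50, 27, 53, 72, 64]

Partitioned: [50, 27, 53, 72, 64]


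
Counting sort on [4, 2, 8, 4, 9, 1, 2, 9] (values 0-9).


Input: [4, 2, 8, 4, 9, 1, 2, 9]
Counts: [0, 1, 2, 0, 2, 0, 0, 0, 1, 2]

Sorted: [1, 2, 2, 4, 4, 8, 9, 9]


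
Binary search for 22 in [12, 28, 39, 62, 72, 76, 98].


Step 1: lo=0, hi=6, mid=3, val=62
Step 2: lo=0, hi=2, mid=1, val=28
Step 3: lo=0, hi=0, mid=0, val=12

Not found


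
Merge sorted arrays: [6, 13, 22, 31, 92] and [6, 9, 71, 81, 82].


Take 6 from A
Take 6 from B
Take 9 from B
Take 13 from A
Take 22 from A
Take 31 from A
Take 71 from B
Take 81 from B
Take 82 from B

Merged: [6, 6, 9, 13, 22, 31, 71, 81, 82, 92]


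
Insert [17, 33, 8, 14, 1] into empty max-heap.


Insert 17: [17]
Insert 33: [33, 17]
Insert 8: [33, 17, 8]
Insert 14: [33, 17, 8, 14]
Insert 1: [33, 17, 8, 14, 1]

Final heap: [33, 17, 8, 14, 1]


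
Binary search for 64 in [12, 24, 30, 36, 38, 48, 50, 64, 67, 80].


Step 1: lo=0, hi=9, mid=4, val=38
Step 2: lo=5, hi=9, mid=7, val=64

Found at index 7


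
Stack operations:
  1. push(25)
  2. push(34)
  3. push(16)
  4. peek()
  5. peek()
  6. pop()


push(25) -> [25]
push(34) -> [25, 34]
push(16) -> [25, 34, 16]
peek()->16
peek()->16
pop()->16, [25, 34]

Final stack: [25, 34]


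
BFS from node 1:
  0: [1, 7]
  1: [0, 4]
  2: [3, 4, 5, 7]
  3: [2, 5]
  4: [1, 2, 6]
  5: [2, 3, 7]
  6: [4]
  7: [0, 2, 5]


Visit 1, enqueue [0, 4]
Visit 0, enqueue [7]
Visit 4, enqueue [2, 6]
Visit 7, enqueue [5]
Visit 2, enqueue [3]
Visit 6, enqueue []
Visit 5, enqueue []
Visit 3, enqueue []

BFS order: [1, 0, 4, 7, 2, 6, 5, 3]


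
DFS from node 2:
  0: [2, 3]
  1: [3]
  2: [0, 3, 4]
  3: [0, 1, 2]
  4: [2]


Visit 2, push [4, 3, 0]
Visit 0, push [3]
Visit 3, push [1]
Visit 1, push []
Visit 4, push []

DFS order: [2, 0, 3, 1, 4]


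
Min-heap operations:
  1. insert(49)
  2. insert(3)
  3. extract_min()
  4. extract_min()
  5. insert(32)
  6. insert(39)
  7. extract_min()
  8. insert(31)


insert(49) -> [49]
insert(3) -> [3, 49]
extract_min()->3, [49]
extract_min()->49, []
insert(32) -> [32]
insert(39) -> [32, 39]
extract_min()->32, [39]
insert(31) -> [31, 39]

Final heap: [31, 39]


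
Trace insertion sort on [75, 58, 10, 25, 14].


Initial: [75, 58, 10, 25, 14]
Insert 58: [58, 75, 10, 25, 14]
Insert 10: [10, 58, 75, 25, 14]
Insert 25: [10, 25, 58, 75, 14]
Insert 14: [10, 14, 25, 58, 75]

Sorted: [10, 14, 25, 58, 75]


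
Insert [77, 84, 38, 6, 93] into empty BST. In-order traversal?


Insert 77: root
Insert 84: R from 77
Insert 38: L from 77
Insert 6: L from 77 -> L from 38
Insert 93: R from 77 -> R from 84

In-order: [6, 38, 77, 84, 93]


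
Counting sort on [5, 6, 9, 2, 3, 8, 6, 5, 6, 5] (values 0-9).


Input: [5, 6, 9, 2, 3, 8, 6, 5, 6, 5]
Counts: [0, 0, 1, 1, 0, 3, 3, 0, 1, 1]

Sorted: [2, 3, 5, 5, 5, 6, 6, 6, 8, 9]


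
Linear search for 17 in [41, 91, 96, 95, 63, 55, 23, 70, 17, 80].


i=0: 41!=17
i=1: 91!=17
i=2: 96!=17
i=3: 95!=17
i=4: 63!=17
i=5: 55!=17
i=6: 23!=17
i=7: 70!=17
i=8: 17==17 found!

Found at 8, 9 comps


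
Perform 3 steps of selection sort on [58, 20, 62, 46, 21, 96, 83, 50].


Initial: [58, 20, 62, 46, 21, 96, 83, 50]
Step 1: min=20 at 1
  Swap: [20, 58, 62, 46, 21, 96, 83, 50]
Step 2: min=21 at 4
  Swap: [20, 21, 62, 46, 58, 96, 83, 50]
Step 3: min=46 at 3
  Swap: [20, 21, 46, 62, 58, 96, 83, 50]

After 3 steps: [20, 21, 46, 62, 58, 96, 83, 50]


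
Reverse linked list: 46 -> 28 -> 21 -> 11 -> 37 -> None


Step 1: curr=46, set curr.next=prev(None) | reversed so far: 46
Step 2: curr=28, set curr.next=prev(46) | reversed so far: 28 -> 46
Step 3: curr=21, set curr.next=prev(28) | reversed so far: 21 -> 28 -> 46
Step 4: curr=11, set curr.next=prev(21) | reversed so far: 11 -> 21 -> 28 -> 46
Step 5: curr=37, set curr.next=prev(11) | reversed so far: 37 -> 11 -> 21 -> 28 -> 46

37 -> 11 -> 21 -> 28 -> 46 -> None


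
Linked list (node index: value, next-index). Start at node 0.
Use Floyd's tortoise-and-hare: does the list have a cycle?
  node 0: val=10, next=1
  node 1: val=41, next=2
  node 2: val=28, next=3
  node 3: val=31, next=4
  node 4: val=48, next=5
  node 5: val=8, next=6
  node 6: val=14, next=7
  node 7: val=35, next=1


Floyd's tortoise (slow, +1) and hare (fast, +2):
  init: slow=0, fast=0
  step 1: slow=1, fast=2
  step 2: slow=2, fast=4
  step 3: slow=3, fast=6
  step 4: slow=4, fast=1
  step 5: slow=5, fast=3
  step 6: slow=6, fast=5
  step 7: slow=7, fast=7
  slow == fast at node 7: cycle detected

Cycle: yes


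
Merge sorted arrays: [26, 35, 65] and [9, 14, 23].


Take 9 from B
Take 14 from B
Take 23 from B

Merged: [9, 14, 23, 26, 35, 65]


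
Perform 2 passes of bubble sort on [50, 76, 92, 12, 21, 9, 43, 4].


Initial: [50, 76, 92, 12, 21, 9, 43, 4]
Pass 1: [50, 76, 12, 21, 9, 43, 4, 92] (5 swaps)
Pass 2: [50, 12, 21, 9, 43, 4, 76, 92] (5 swaps)

After 2 passes: [50, 12, 21, 9, 43, 4, 76, 92]


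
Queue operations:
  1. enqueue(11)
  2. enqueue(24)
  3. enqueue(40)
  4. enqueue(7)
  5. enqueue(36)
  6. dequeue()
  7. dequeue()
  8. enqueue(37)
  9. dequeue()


enqueue(11) -> [11]
enqueue(24) -> [11, 24]
enqueue(40) -> [11, 24, 40]
enqueue(7) -> [11, 24, 40, 7]
enqueue(36) -> [11, 24, 40, 7, 36]
dequeue()->11, [24, 40, 7, 36]
dequeue()->24, [40, 7, 36]
enqueue(37) -> [40, 7, 36, 37]
dequeue()->40, [7, 36, 37]

Final queue: [7, 36, 37]


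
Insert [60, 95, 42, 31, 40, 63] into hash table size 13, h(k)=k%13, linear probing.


Insert 60: h=8 -> slot 8
Insert 95: h=4 -> slot 4
Insert 42: h=3 -> slot 3
Insert 31: h=5 -> slot 5
Insert 40: h=1 -> slot 1
Insert 63: h=11 -> slot 11

Table: [None, 40, None, 42, 95, 31, None, None, 60, None, None, 63, None]


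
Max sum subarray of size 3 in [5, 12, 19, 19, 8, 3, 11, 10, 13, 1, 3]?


[0:3]: 36
[1:4]: 50
[2:5]: 46
[3:6]: 30
[4:7]: 22
[5:8]: 24
[6:9]: 34
[7:10]: 24
[8:11]: 17

Max: 50 at [1:4]


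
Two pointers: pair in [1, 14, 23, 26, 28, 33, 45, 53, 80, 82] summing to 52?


lo=0(1)+hi=9(82)=83
lo=0(1)+hi=8(80)=81
lo=0(1)+hi=7(53)=54
lo=0(1)+hi=6(45)=46
lo=1(14)+hi=6(45)=59
lo=1(14)+hi=5(33)=47
lo=2(23)+hi=5(33)=56
lo=2(23)+hi=4(28)=51
lo=3(26)+hi=4(28)=54

No pair found


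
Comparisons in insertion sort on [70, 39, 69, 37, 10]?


Algorithm: insertion sort
Input: [70, 39, 69, 37, 10]
Sorted: [10, 37, 39, 69, 70]

10


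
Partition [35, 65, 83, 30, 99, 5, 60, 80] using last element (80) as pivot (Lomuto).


Pivot: 80
  35 <= 80: advance i (no swap)
  65 <= 80: advance i (no swap)
  30 <= 80: swap -> [35, 65, 30, 83, 99, 5, 60, 80]
  5 <= 80: swap -> [35, 65, 30, 5, 99, 83, 60, 80]
  60 <= 80: swap -> [35, 65, 30, 5, 60, 83, 99, 80]
Place pivot at 5: [35, 65, 30, 5, 60, 80, 99, 83]

Partitioned: [35, 65, 30, 5, 60, 80, 99, 83]


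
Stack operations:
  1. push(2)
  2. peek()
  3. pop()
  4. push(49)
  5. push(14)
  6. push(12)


push(2) -> [2]
peek()->2
pop()->2, []
push(49) -> [49]
push(14) -> [49, 14]
push(12) -> [49, 14, 12]

Final stack: [49, 14, 12]


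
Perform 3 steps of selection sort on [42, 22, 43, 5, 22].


Initial: [42, 22, 43, 5, 22]
Step 1: min=5 at 3
  Swap: [5, 22, 43, 42, 22]
Step 2: min=22 at 1
  Swap: [5, 22, 43, 42, 22]
Step 3: min=22 at 4
  Swap: [5, 22, 22, 42, 43]

After 3 steps: [5, 22, 22, 42, 43]


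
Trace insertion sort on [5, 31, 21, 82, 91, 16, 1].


Initial: [5, 31, 21, 82, 91, 16, 1]
Insert 31: [5, 31, 21, 82, 91, 16, 1]
Insert 21: [5, 21, 31, 82, 91, 16, 1]
Insert 82: [5, 21, 31, 82, 91, 16, 1]
Insert 91: [5, 21, 31, 82, 91, 16, 1]
Insert 16: [5, 16, 21, 31, 82, 91, 1]
Insert 1: [1, 5, 16, 21, 31, 82, 91]

Sorted: [1, 5, 16, 21, 31, 82, 91]


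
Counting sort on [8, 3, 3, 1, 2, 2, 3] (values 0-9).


Input: [8, 3, 3, 1, 2, 2, 3]
Counts: [0, 1, 2, 3, 0, 0, 0, 0, 1, 0]

Sorted: [1, 2, 2, 3, 3, 3, 8]


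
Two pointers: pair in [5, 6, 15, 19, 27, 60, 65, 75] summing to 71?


lo=0(5)+hi=7(75)=80
lo=0(5)+hi=6(65)=70
lo=1(6)+hi=6(65)=71

Yes: 6+65=71


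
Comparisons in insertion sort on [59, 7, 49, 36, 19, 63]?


Algorithm: insertion sort
Input: [59, 7, 49, 36, 19, 63]
Sorted: [7, 19, 36, 49, 59, 63]

11


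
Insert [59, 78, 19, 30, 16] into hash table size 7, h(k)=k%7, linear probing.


Insert 59: h=3 -> slot 3
Insert 78: h=1 -> slot 1
Insert 19: h=5 -> slot 5
Insert 30: h=2 -> slot 2
Insert 16: h=2, 2 probes -> slot 4

Table: [None, 78, 30, 59, 16, 19, None]


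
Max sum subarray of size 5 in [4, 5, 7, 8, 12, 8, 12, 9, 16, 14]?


[0:5]: 36
[1:6]: 40
[2:7]: 47
[3:8]: 49
[4:9]: 57
[5:10]: 59

Max: 59 at [5:10]
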